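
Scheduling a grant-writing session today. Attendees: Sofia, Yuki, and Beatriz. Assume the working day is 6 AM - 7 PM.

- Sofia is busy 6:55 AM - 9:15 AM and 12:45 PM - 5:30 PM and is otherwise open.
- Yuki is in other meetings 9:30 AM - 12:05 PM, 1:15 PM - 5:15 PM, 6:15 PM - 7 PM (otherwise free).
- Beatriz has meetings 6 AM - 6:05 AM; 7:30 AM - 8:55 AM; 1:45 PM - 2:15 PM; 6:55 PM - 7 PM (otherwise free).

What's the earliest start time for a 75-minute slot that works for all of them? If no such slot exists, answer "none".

Sofia free: 06:00-06:55, 09:15-12:45, 17:30-19:00 (invert busy blocks within the working day).
Yuki free: 06:00-09:30, 12:05-13:15, 17:15-18:15 (invert busy blocks within the working day).
Beatriz free: 06:05-07:30, 08:55-13:45, 14:15-18:55 (invert busy blocks within the working day).
Sofia ∩ Yuki: 06:00-06:55, 09:15-09:30, 12:05-12:45, 17:30-18:15.
Sofia ∩ Yuki ∩ Beatriz: 06:05-06:55, 09:15-09:30, 12:05-12:45, 17:30-18:15.
No common window is at least 75 minutes long.

none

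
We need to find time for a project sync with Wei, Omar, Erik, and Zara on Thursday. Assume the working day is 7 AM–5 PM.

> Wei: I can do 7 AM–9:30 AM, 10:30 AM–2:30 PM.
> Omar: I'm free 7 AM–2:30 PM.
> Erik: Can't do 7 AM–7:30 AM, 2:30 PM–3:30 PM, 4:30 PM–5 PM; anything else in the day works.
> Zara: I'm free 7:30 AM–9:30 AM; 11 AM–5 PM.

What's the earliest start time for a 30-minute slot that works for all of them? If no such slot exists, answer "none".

07:30

Wei free: 07:00-09:30, 10:30-14:30.
Omar free: 07:00-14:30.
Erik free: 07:30-14:30, 15:30-16:30 (invert busy blocks within the working day).
Zara free: 07:30-09:30, 11:00-17:00.
Wei ∩ Omar: 07:00-09:30, 10:30-14:30.
Wei ∩ Omar ∩ Erik: 07:30-09:30, 10:30-14:30.
Wei ∩ Omar ∩ Erik ∩ Zara: 07:30-09:30, 11:00-14:30.
So the common availability across everyone is 07:30-09:30, 11:00-14:30.
The first common window of at least 30 minutes is 07:30-09:30, so the earliest start is 07:30.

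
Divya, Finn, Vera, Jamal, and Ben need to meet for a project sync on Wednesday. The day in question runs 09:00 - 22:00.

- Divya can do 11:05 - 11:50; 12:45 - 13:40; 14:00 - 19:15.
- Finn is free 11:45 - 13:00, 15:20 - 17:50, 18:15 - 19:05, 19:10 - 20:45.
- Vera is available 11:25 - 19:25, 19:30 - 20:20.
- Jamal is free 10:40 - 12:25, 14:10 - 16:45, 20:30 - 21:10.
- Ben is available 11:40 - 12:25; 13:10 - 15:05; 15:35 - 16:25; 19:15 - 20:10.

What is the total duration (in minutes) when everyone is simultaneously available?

Divya ∩ Finn: 11:45-11:50, 12:45-13:00, 15:20-17:50, 18:15-19:05, 19:10-19:15.
Divya ∩ Finn ∩ Vera: 11:45-11:50, 12:45-13:00, 15:20-17:50, 18:15-19:05, 19:10-19:15.
Divya ∩ Finn ∩ Vera ∩ Jamal: 11:45-11:50, 15:20-16:45.
Divya ∩ Finn ∩ Vera ∩ Jamal ∩ Ben: 11:45-11:50, 15:35-16:25.
Summing the common windows: 5 + 50 = 55 minutes.

55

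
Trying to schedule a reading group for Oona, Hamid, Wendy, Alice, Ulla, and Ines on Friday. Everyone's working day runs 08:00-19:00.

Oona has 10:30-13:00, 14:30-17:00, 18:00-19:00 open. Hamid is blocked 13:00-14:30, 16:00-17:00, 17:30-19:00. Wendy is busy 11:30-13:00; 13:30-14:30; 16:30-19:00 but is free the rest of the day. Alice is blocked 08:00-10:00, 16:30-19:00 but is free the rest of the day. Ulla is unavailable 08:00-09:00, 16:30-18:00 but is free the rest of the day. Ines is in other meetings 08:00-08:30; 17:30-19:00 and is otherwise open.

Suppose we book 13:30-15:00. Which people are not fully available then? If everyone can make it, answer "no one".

Oona free: 10:30-13:00, 14:30-17:00, 18:00-19:00.
Hamid free: 08:00-13:00, 14:30-16:00, 17:00-17:30 (invert busy blocks within the working day).
Wendy free: 08:00-11:30, 13:00-13:30, 14:30-16:30 (invert busy blocks within the working day).
Alice free: 10:00-16:30 (invert busy blocks within the working day).
Ulla free: 09:00-16:30, 18:00-19:00 (invert busy blocks within the working day).
Ines free: 08:30-17:30 (invert busy blocks within the working day).
Oona: not fully free for 13:30-15:00. Hamid: not fully free for 13:30-15:00. Wendy: not fully free for 13:30-15:00. Alice: free for 13:30-15:00. Ulla: free for 13:30-15:00. Ines: free for 13:30-15:00.

Hamid, Oona, Wendy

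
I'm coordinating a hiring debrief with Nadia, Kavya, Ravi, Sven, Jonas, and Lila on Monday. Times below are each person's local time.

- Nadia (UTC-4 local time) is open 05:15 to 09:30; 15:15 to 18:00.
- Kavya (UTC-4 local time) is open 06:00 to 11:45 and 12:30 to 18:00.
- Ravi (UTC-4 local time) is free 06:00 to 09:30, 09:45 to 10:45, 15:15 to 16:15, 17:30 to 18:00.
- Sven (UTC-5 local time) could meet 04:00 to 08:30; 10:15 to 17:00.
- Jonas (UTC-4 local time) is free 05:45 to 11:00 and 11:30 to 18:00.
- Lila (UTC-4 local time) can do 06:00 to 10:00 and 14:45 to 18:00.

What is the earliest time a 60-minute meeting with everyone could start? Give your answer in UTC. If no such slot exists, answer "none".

Nadia in UTC: 09:15-13:30, 19:15-22:00 (add 4h to convert from UTC-4).
Kavya in UTC: 10:00-15:45, 16:30-22:00 (add 4h to convert from UTC-4).
Ravi in UTC: 10:00-13:30, 13:45-14:45, 19:15-20:15, 21:30-22:00 (add 4h to convert from UTC-4).
Sven in UTC: 09:00-13:30, 15:15-22:00 (add 5h to convert from UTC-5).
Jonas in UTC: 09:45-15:00, 15:30-22:00 (add 4h to convert from UTC-4).
Lila in UTC: 10:00-14:00, 18:45-22:00 (add 4h to convert from UTC-4).
Nadia ∩ Kavya: 10:00-13:30, 19:15-22:00.
Nadia ∩ Kavya ∩ Ravi: 10:00-13:30, 19:15-20:15, 21:30-22:00.
Nadia ∩ Kavya ∩ Ravi ∩ Sven: 10:00-13:30, 19:15-20:15, 21:30-22:00.
Nadia ∩ Kavya ∩ Ravi ∩ Sven ∩ Jonas: 10:00-13:30, 19:15-20:15, 21:30-22:00.
Nadia ∩ Kavya ∩ Ravi ∩ Sven ∩ Jonas ∩ Lila: 10:00-13:30, 19:15-20:15, 21:30-22:00.
Those are the intersection windows.
The first common window of at least 60 minutes is 10:00-13:30, so the earliest start is 10:00.

10:00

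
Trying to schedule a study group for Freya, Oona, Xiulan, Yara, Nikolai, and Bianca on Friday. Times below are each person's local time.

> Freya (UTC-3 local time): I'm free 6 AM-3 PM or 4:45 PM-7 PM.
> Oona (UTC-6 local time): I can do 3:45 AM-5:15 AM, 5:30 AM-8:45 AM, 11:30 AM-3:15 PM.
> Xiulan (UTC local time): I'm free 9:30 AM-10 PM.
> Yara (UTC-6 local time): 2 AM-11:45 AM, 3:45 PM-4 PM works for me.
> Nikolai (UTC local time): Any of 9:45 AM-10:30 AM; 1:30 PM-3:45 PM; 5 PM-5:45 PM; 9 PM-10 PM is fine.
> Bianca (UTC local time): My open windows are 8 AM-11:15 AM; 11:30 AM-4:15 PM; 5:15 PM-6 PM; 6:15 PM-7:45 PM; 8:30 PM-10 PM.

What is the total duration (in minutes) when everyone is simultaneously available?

135

Freya in UTC: 09:00-18:00, 19:45-22:00 (add 3h to convert from UTC-3).
Oona in UTC: 09:45-11:15, 11:30-14:45, 17:30-21:15 (add 6h to convert from UTC-6).
Xiulan in UTC: 09:30-22:00.
Yara in UTC: 08:00-17:45, 21:45-22:00 (add 6h to convert from UTC-6).
Nikolai in UTC: 09:45-10:30, 13:30-15:45, 17:00-17:45, 21:00-22:00.
Bianca in UTC: 08:00-11:15, 11:30-16:15, 17:15-18:00, 18:15-19:45, 20:30-22:00.
Freya ∩ Oona: 09:45-11:15, 11:30-14:45, 17:30-18:00, 19:45-21:15.
Freya ∩ Oona ∩ Xiulan: 09:45-11:15, 11:30-14:45, 17:30-18:00, 19:45-21:15.
Freya ∩ Oona ∩ Xiulan ∩ Yara: 09:45-11:15, 11:30-14:45, 17:30-17:45.
Freya ∩ Oona ∩ Xiulan ∩ Yara ∩ Nikolai: 09:45-10:30, 13:30-14:45, 17:30-17:45.
Freya ∩ Oona ∩ Xiulan ∩ Yara ∩ Nikolai ∩ Bianca: 09:45-10:30, 13:30-14:45, 17:30-17:45.
Those are the intersection windows.
Summing the common windows: 45 + 75 + 15 = 135 minutes.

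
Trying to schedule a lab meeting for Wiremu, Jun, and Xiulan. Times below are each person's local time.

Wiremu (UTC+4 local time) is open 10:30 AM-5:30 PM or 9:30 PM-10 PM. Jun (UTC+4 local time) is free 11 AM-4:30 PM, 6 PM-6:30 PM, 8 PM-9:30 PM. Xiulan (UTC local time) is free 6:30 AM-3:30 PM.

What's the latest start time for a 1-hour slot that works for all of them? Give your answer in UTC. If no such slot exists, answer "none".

11:30

Wiremu in UTC: 06:30-13:30, 17:30-18:00 (subtract 4h to convert from UTC+4).
Jun in UTC: 07:00-12:30, 14:00-14:30, 16:00-17:30 (subtract 4h to convert from UTC+4).
Xiulan in UTC: 06:30-15:30.
Wiremu ∩ Jun: 07:00-12:30.
Wiremu ∩ Jun ∩ Xiulan: 07:00-12:30.
So the common availability across everyone is 07:00-12:30.
The last common window of at least 60 minutes is 07:00-12:30; a 60-minute meeting can start as late as 11:30 and still end by 12:30.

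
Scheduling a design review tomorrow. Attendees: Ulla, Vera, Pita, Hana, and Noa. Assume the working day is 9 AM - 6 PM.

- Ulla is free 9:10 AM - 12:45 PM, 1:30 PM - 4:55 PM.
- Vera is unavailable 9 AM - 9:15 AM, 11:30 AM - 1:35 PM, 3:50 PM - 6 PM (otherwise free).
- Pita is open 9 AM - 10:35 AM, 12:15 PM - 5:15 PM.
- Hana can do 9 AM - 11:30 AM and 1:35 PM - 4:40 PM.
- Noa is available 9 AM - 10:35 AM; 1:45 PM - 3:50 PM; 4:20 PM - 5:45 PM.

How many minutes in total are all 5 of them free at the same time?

Ulla free: 09:10-12:45, 13:30-16:55.
Vera free: 09:15-11:30, 13:35-15:50 (invert busy blocks within the working day).
Pita free: 09:00-10:35, 12:15-17:15.
Hana free: 09:00-11:30, 13:35-16:40.
Noa free: 09:00-10:35, 13:45-15:50, 16:20-17:45.
Ulla ∩ Vera: 09:15-11:30, 13:35-15:50.
Ulla ∩ Vera ∩ Pita: 09:15-10:35, 13:35-15:50.
Ulla ∩ Vera ∩ Pita ∩ Hana: 09:15-10:35, 13:35-15:50.
Ulla ∩ Vera ∩ Pita ∩ Hana ∩ Noa: 09:15-10:35, 13:45-15:50.
Summing the common windows: 80 + 125 = 205 minutes.

205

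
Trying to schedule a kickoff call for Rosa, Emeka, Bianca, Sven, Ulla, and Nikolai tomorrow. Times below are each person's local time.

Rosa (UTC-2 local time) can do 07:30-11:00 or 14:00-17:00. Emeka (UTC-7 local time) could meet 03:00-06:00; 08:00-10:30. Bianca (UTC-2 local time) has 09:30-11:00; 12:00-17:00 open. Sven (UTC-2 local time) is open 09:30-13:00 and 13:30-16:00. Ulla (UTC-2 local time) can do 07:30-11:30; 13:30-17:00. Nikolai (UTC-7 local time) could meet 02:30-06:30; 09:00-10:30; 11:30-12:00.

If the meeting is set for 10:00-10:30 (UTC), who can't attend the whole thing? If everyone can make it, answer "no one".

Bianca, Sven

Rosa in UTC: 09:30-13:00, 16:00-19:00 (add 2h to convert from UTC-2).
Emeka in UTC: 10:00-13:00, 15:00-17:30 (add 7h to convert from UTC-7).
Bianca in UTC: 11:30-13:00, 14:00-19:00 (add 2h to convert from UTC-2).
Sven in UTC: 11:30-15:00, 15:30-18:00 (add 2h to convert from UTC-2).
Ulla in UTC: 09:30-13:30, 15:30-19:00 (add 2h to convert from UTC-2).
Nikolai in UTC: 09:30-13:30, 16:00-17:30, 18:30-19:00 (add 7h to convert from UTC-7).
Rosa: free for 10:00-10:30. Emeka: free for 10:00-10:30. Bianca: not fully free for 10:00-10:30. Sven: not fully free for 10:00-10:30. Ulla: free for 10:00-10:30. Nikolai: free for 10:00-10:30.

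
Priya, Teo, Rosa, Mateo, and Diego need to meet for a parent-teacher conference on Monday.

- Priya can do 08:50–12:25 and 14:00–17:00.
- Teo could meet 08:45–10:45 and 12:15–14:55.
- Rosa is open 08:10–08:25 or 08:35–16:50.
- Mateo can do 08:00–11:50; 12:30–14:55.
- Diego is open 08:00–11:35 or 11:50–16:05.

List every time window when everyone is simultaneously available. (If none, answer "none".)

08:50-10:45, 14:00-14:55

Priya ∩ Teo: 08:50-10:45, 12:15-12:25, 14:00-14:55.
Priya ∩ Teo ∩ Rosa: 08:50-10:45, 12:15-12:25, 14:00-14:55.
Priya ∩ Teo ∩ Rosa ∩ Mateo: 08:50-10:45, 14:00-14:55.
Priya ∩ Teo ∩ Rosa ∩ Mateo ∩ Diego: 08:50-10:45, 14:00-14:55.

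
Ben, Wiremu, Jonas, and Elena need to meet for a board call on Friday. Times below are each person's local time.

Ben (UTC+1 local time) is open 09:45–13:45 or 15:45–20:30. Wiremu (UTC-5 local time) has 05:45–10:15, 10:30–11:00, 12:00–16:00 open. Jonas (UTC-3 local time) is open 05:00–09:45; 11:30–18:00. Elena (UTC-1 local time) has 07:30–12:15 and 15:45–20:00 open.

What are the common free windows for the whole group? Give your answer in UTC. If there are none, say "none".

Ben in UTC: 08:45-12:45, 14:45-19:30 (subtract 1h to convert from UTC+1).
Wiremu in UTC: 10:45-15:15, 15:30-16:00, 17:00-21:00 (add 5h to convert from UTC-5).
Jonas in UTC: 08:00-12:45, 14:30-21:00 (add 3h to convert from UTC-3).
Elena in UTC: 08:30-13:15, 16:45-21:00 (add 1h to convert from UTC-1).
Ben ∩ Wiremu: 10:45-12:45, 14:45-15:15, 15:30-16:00, 17:00-19:30.
Ben ∩ Wiremu ∩ Jonas: 10:45-12:45, 14:45-15:15, 15:30-16:00, 17:00-19:30.
Ben ∩ Wiremu ∩ Jonas ∩ Elena: 10:45-12:45, 17:00-19:30.
So the common availability across everyone is 10:45-12:45, 17:00-19:30.

10:45-12:45, 17:00-19:30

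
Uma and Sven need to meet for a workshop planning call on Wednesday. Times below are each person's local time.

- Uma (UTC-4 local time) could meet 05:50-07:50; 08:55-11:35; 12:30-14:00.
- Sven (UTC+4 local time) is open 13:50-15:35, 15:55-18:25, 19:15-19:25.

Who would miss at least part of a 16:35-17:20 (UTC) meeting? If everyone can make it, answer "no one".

Sven

Uma in UTC: 09:50-11:50, 12:55-15:35, 16:30-18:00 (add 4h to convert from UTC-4).
Sven in UTC: 09:50-11:35, 11:55-14:25, 15:15-15:25 (subtract 4h to convert from UTC+4).
Uma: free for 16:35-17:20. Sven: not fully free for 16:35-17:20.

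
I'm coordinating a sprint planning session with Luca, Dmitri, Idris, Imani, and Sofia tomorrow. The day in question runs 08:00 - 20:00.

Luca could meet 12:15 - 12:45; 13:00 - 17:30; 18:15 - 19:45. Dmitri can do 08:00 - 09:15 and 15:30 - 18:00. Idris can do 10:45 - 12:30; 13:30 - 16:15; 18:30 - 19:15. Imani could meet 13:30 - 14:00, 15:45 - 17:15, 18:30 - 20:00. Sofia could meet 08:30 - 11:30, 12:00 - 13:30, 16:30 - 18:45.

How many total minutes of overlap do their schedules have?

0

Luca ∩ Dmitri: 15:30-17:30.
Luca ∩ Dmitri ∩ Idris: 15:30-16:15.
Luca ∩ Dmitri ∩ Idris ∩ Imani: 15:45-16:15.
Luca ∩ Dmitri ∩ Idris ∩ Imani ∩ Sofia: ∅.
There is no time when everyone is free.
There is no common window, so the total is 0 minutes.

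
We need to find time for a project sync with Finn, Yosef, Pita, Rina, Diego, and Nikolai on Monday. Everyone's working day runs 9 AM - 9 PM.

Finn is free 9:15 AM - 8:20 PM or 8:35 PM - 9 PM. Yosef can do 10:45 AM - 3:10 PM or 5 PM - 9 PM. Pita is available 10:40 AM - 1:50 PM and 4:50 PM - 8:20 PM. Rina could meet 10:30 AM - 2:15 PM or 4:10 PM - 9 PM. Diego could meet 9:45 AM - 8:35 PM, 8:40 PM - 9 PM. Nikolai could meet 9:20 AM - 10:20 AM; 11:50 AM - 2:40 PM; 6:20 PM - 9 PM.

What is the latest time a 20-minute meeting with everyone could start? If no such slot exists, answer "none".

20:00

Finn ∩ Yosef: 10:45-15:10, 17:00-20:20, 20:35-21:00.
Finn ∩ Yosef ∩ Pita: 10:45-13:50, 17:00-20:20.
Finn ∩ Yosef ∩ Pita ∩ Rina: 10:45-13:50, 17:00-20:20.
Finn ∩ Yosef ∩ Pita ∩ Rina ∩ Diego: 10:45-13:50, 17:00-20:20.
Finn ∩ Yosef ∩ Pita ∩ Rina ∩ Diego ∩ Nikolai: 11:50-13:50, 18:20-20:20.
The last common window of at least 20 minutes is 18:20-20:20; a 20-minute meeting can start as late as 20:00 and still end by 20:20.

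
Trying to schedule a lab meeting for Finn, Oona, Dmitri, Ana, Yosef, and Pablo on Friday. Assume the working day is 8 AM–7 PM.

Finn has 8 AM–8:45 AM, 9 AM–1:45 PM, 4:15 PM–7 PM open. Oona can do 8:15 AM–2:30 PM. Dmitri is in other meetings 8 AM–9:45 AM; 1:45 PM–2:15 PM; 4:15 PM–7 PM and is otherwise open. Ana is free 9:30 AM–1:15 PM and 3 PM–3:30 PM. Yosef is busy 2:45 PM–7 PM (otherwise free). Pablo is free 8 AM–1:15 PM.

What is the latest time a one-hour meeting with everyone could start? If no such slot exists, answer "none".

Finn free: 08:00-08:45, 09:00-13:45, 16:15-19:00.
Oona free: 08:15-14:30.
Dmitri free: 09:45-13:45, 14:15-16:15 (invert busy blocks within the working day).
Ana free: 09:30-13:15, 15:00-15:30.
Yosef free: 08:00-14:45 (invert busy blocks within the working day).
Pablo free: 08:00-13:15.
Finn ∩ Oona: 08:15-08:45, 09:00-13:45.
Finn ∩ Oona ∩ Dmitri: 09:45-13:45.
Finn ∩ Oona ∩ Dmitri ∩ Ana: 09:45-13:15.
Finn ∩ Oona ∩ Dmitri ∩ Ana ∩ Yosef: 09:45-13:15.
Finn ∩ Oona ∩ Dmitri ∩ Ana ∩ Yosef ∩ Pablo: 09:45-13:15.
The last common window of at least 60 minutes is 09:45-13:15; a 60-minute meeting can start as late as 12:15 and still end by 13:15.

12:15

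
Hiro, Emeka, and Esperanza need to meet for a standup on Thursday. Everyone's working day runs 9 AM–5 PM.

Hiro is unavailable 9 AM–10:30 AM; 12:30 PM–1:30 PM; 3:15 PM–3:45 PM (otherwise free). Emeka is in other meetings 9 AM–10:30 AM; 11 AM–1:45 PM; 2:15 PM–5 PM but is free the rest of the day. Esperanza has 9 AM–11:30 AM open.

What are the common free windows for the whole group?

Hiro free: 10:30-12:30, 13:30-15:15, 15:45-17:00 (invert busy blocks within the working day).
Emeka free: 10:30-11:00, 13:45-14:15 (invert busy blocks within the working day).
Esperanza free: 09:00-11:30.
Hiro ∩ Emeka: 10:30-11:00, 13:45-14:15.
Hiro ∩ Emeka ∩ Esperanza: 10:30-11:00.
So the common availability across everyone is 10:30-11:00.

10:30-11:00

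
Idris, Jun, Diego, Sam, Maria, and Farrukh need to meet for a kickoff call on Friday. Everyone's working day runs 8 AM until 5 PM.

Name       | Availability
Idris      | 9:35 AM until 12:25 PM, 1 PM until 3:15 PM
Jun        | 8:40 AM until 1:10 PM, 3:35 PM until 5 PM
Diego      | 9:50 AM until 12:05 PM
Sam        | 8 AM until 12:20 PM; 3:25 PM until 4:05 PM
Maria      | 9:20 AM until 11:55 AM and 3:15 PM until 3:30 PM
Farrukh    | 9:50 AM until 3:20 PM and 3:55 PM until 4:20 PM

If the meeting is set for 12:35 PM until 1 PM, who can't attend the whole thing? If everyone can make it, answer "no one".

Idris: not fully free for 12:35-13:00. Jun: free for 12:35-13:00. Diego: not fully free for 12:35-13:00. Sam: not fully free for 12:35-13:00. Maria: not fully free for 12:35-13:00. Farrukh: free for 12:35-13:00.

Diego, Idris, Maria, Sam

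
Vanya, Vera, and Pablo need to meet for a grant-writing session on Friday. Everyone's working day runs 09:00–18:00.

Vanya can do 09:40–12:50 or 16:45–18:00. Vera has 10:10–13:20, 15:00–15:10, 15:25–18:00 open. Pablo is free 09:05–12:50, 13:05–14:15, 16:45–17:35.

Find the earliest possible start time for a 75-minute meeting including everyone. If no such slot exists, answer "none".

Vanya ∩ Vera: 10:10-12:50, 16:45-18:00.
Vanya ∩ Vera ∩ Pablo: 10:10-12:50, 16:45-17:35.
Those are the intersection windows.
The first common window of at least 75 minutes is 10:10-12:50, so the earliest start is 10:10.

10:10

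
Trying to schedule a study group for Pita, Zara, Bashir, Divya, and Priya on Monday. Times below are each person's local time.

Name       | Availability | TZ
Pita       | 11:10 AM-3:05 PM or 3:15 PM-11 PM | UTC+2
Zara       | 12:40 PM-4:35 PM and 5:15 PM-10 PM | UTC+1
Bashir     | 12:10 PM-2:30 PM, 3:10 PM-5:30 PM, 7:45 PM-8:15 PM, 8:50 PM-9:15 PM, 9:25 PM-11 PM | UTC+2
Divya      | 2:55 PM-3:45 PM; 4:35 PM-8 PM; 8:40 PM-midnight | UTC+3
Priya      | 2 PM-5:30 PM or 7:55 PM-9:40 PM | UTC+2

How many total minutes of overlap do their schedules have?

205

Pita in UTC: 09:10-13:05, 13:15-21:00 (subtract 2h to convert from UTC+2).
Zara in UTC: 11:40-15:35, 16:15-21:00 (subtract 1h to convert from UTC+1).
Bashir in UTC: 10:10-12:30, 13:10-15:30, 17:45-18:15, 18:50-19:15, 19:25-21:00 (subtract 2h to convert from UTC+2).
Divya in UTC: 11:55-12:45, 13:35-17:00, 17:40-21:00 (subtract 3h to convert from UTC+3).
Priya in UTC: 12:00-15:30, 17:55-19:40 (subtract 2h to convert from UTC+2).
Pita ∩ Zara: 11:40-13:05, 13:15-15:35, 16:15-21:00.
Pita ∩ Zara ∩ Bashir: 11:40-12:30, 13:15-15:30, 17:45-18:15, 18:50-19:15, 19:25-21:00.
Pita ∩ Zara ∩ Bashir ∩ Divya: 11:55-12:30, 13:35-15:30, 17:45-18:15, 18:50-19:15, 19:25-21:00.
Pita ∩ Zara ∩ Bashir ∩ Divya ∩ Priya: 12:00-12:30, 13:35-15:30, 17:55-18:15, 18:50-19:15, 19:25-19:40.
So the common availability across everyone is 12:00-12:30, 13:35-15:30, 17:55-18:15, 18:50-19:15, 19:25-19:40.
Summing the common windows: 30 + 115 + 20 + 25 + 15 = 205 minutes.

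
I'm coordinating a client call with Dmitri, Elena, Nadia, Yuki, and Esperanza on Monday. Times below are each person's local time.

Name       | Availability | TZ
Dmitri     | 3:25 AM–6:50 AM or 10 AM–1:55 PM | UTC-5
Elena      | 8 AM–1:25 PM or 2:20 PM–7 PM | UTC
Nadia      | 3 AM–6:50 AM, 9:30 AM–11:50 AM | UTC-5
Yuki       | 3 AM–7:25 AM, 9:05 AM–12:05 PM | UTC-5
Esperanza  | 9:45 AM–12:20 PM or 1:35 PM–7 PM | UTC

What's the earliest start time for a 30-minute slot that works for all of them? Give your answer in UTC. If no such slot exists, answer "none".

09:45

Dmitri in UTC: 08:25-11:50, 15:00-18:55 (add 5h to convert from UTC-5).
Elena in UTC: 08:00-13:25, 14:20-19:00.
Nadia in UTC: 08:00-11:50, 14:30-16:50 (add 5h to convert from UTC-5).
Yuki in UTC: 08:00-12:25, 14:05-17:05 (add 5h to convert from UTC-5).
Esperanza in UTC: 09:45-12:20, 13:35-19:00.
Dmitri ∩ Elena: 08:25-11:50, 15:00-18:55.
Dmitri ∩ Elena ∩ Nadia: 08:25-11:50, 15:00-16:50.
Dmitri ∩ Elena ∩ Nadia ∩ Yuki: 08:25-11:50, 15:00-16:50.
Dmitri ∩ Elena ∩ Nadia ∩ Yuki ∩ Esperanza: 09:45-11:50, 15:00-16:50.
Those are the intersection windows.
The first common window of at least 30 minutes is 09:45-11:50, so the earliest start is 09:45.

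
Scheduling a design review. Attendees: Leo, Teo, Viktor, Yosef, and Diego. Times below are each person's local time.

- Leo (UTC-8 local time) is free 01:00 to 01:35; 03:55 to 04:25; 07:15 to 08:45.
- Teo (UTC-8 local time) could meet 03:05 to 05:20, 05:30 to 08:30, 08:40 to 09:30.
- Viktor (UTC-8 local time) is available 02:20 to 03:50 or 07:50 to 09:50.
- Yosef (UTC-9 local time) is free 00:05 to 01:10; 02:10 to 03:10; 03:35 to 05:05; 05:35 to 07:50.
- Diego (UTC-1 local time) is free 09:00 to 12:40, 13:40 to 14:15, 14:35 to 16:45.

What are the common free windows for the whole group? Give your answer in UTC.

15:50-16:30, 16:40-16:45

Leo in UTC: 09:00-09:35, 11:55-12:25, 15:15-16:45 (add 8h to convert from UTC-8).
Teo in UTC: 11:05-13:20, 13:30-16:30, 16:40-17:30 (add 8h to convert from UTC-8).
Viktor in UTC: 10:20-11:50, 15:50-17:50 (add 8h to convert from UTC-8).
Yosef in UTC: 09:05-10:10, 11:10-12:10, 12:35-14:05, 14:35-16:50 (add 9h to convert from UTC-9).
Diego in UTC: 10:00-13:40, 14:40-15:15, 15:35-17:45 (add 1h to convert from UTC-1).
Leo ∩ Teo: 11:55-12:25, 15:15-16:30, 16:40-16:45.
Leo ∩ Teo ∩ Viktor: 15:50-16:30, 16:40-16:45.
Leo ∩ Teo ∩ Viktor ∩ Yosef: 15:50-16:30, 16:40-16:45.
Leo ∩ Teo ∩ Viktor ∩ Yosef ∩ Diego: 15:50-16:30, 16:40-16:45.
Those are the intersection windows.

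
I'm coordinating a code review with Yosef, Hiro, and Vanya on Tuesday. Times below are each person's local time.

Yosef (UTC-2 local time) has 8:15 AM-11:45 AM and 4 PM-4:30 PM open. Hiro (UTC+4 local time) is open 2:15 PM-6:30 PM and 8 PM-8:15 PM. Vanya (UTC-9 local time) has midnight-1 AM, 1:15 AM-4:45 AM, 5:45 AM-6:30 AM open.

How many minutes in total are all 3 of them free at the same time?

Yosef in UTC: 10:15-13:45, 18:00-18:30 (add 2h to convert from UTC-2).
Hiro in UTC: 10:15-14:30, 16:00-16:15 (subtract 4h to convert from UTC+4).
Vanya in UTC: 09:00-10:00, 10:15-13:45, 14:45-15:30 (add 9h to convert from UTC-9).
Yosef ∩ Hiro: 10:15-13:45.
Yosef ∩ Hiro ∩ Vanya: 10:15-13:45.
So the common availability across everyone is 10:15-13:45.
That's a single block of 210 minutes.

210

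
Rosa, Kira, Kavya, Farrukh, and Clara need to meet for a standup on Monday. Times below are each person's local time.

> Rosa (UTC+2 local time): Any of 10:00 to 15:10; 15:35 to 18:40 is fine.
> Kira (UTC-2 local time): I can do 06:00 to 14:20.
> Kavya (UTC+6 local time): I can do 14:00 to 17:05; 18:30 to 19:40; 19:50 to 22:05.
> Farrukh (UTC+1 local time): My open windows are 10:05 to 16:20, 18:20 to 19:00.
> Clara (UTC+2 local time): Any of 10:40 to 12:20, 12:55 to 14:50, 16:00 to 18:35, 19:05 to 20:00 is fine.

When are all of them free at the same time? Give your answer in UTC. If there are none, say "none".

Rosa in UTC: 08:00-13:10, 13:35-16:40 (subtract 2h to convert from UTC+2).
Kira in UTC: 08:00-16:20 (add 2h to convert from UTC-2).
Kavya in UTC: 08:00-11:05, 12:30-13:40, 13:50-16:05 (subtract 6h to convert from UTC+6).
Farrukh in UTC: 09:05-15:20, 17:20-18:00 (subtract 1h to convert from UTC+1).
Clara in UTC: 08:40-10:20, 10:55-12:50, 14:00-16:35, 17:05-18:00 (subtract 2h to convert from UTC+2).
Rosa ∩ Kira: 08:00-13:10, 13:35-16:20.
Rosa ∩ Kira ∩ Kavya: 08:00-11:05, 12:30-13:10, 13:35-13:40, 13:50-16:05.
Rosa ∩ Kira ∩ Kavya ∩ Farrukh: 09:05-11:05, 12:30-13:10, 13:35-13:40, 13:50-15:20.
Rosa ∩ Kira ∩ Kavya ∩ Farrukh ∩ Clara: 09:05-10:20, 10:55-11:05, 12:30-12:50, 14:00-15:20.

09:05-10:20, 10:55-11:05, 12:30-12:50, 14:00-15:20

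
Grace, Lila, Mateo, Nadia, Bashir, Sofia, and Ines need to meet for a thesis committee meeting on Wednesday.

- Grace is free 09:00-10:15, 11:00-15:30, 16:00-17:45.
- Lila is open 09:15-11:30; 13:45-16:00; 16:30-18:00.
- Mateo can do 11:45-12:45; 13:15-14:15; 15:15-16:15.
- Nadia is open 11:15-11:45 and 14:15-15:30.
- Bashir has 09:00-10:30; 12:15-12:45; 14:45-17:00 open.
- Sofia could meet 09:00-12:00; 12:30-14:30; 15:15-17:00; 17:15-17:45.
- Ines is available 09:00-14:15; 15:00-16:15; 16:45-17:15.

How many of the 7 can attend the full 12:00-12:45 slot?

3

Grace, Mateo, and Ines can make the full 12:00-12:45 slot — that's 3.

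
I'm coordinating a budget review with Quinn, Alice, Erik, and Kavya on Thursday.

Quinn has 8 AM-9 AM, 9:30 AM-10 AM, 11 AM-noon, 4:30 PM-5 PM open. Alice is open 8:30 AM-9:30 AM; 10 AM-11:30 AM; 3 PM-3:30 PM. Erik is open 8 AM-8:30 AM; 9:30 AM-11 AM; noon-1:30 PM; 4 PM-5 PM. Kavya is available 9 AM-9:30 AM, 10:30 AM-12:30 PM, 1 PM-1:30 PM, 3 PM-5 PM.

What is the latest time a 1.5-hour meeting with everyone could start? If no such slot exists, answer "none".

Quinn ∩ Alice: 08:30-09:00, 11:00-11:30.
Quinn ∩ Alice ∩ Erik: ∅.
Quinn ∩ Alice ∩ Erik ∩ Kavya: ∅.
There is no time when everyone is free.
No common window is at least 90 minutes long.

none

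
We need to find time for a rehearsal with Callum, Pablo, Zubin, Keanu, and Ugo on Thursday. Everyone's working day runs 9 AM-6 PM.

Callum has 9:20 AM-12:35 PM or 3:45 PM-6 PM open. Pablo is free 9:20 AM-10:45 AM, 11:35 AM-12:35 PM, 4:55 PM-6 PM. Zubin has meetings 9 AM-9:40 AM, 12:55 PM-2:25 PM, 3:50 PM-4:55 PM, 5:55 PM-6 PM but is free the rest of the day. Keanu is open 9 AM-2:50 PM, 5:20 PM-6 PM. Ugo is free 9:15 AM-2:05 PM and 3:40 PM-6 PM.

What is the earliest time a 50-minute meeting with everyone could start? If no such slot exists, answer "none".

09:40

Callum free: 09:20-12:35, 15:45-18:00.
Pablo free: 09:20-10:45, 11:35-12:35, 16:55-18:00.
Zubin free: 09:40-12:55, 14:25-15:50, 16:55-17:55 (invert busy blocks within the working day).
Keanu free: 09:00-14:50, 17:20-18:00.
Ugo free: 09:15-14:05, 15:40-18:00.
Callum ∩ Pablo: 09:20-10:45, 11:35-12:35, 16:55-18:00.
Callum ∩ Pablo ∩ Zubin: 09:40-10:45, 11:35-12:35, 16:55-17:55.
Callum ∩ Pablo ∩ Zubin ∩ Keanu: 09:40-10:45, 11:35-12:35, 17:20-17:55.
Callum ∩ Pablo ∩ Zubin ∩ Keanu ∩ Ugo: 09:40-10:45, 11:35-12:35, 17:20-17:55.
The first common window of at least 50 minutes is 09:40-10:45, so the earliest start is 09:40.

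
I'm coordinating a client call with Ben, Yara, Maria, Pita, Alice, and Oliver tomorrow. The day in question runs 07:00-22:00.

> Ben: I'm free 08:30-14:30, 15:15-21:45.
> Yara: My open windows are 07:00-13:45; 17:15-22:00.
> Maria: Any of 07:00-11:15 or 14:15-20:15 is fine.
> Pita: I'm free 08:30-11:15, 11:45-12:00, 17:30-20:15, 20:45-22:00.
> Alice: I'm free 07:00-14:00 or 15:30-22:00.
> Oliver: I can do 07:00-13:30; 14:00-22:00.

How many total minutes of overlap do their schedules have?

330

Ben ∩ Yara: 08:30-13:45, 17:15-21:45.
Ben ∩ Yara ∩ Maria: 08:30-11:15, 17:15-20:15.
Ben ∩ Yara ∩ Maria ∩ Pita: 08:30-11:15, 17:30-20:15.
Ben ∩ Yara ∩ Maria ∩ Pita ∩ Alice: 08:30-11:15, 17:30-20:15.
Ben ∩ Yara ∩ Maria ∩ Pita ∩ Alice ∩ Oliver: 08:30-11:15, 17:30-20:15.
So the common availability across everyone is 08:30-11:15, 17:30-20:15.
Summing the common windows: 165 + 165 = 330 minutes.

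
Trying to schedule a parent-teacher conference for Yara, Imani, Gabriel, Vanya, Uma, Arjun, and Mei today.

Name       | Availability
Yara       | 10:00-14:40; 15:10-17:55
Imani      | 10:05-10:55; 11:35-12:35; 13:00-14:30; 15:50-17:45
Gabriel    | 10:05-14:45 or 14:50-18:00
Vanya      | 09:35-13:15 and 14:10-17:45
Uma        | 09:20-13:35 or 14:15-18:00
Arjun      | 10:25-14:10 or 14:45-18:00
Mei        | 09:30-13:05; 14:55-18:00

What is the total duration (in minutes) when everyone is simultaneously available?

210

Yara ∩ Imani: 10:05-10:55, 11:35-12:35, 13:00-14:30, 15:50-17:45.
Yara ∩ Imani ∩ Gabriel: 10:05-10:55, 11:35-12:35, 13:00-14:30, 15:50-17:45.
Yara ∩ Imani ∩ Gabriel ∩ Vanya: 10:05-10:55, 11:35-12:35, 13:00-13:15, 14:10-14:30, 15:50-17:45.
Yara ∩ Imani ∩ Gabriel ∩ Vanya ∩ Uma: 10:05-10:55, 11:35-12:35, 13:00-13:15, 14:15-14:30, 15:50-17:45.
Yara ∩ Imani ∩ Gabriel ∩ Vanya ∩ Uma ∩ Arjun: 10:25-10:55, 11:35-12:35, 13:00-13:15, 15:50-17:45.
Yara ∩ Imani ∩ Gabriel ∩ Vanya ∩ Uma ∩ Arjun ∩ Mei: 10:25-10:55, 11:35-12:35, 13:00-13:05, 15:50-17:45.
Summing the common windows: 30 + 60 + 5 + 115 = 210 minutes.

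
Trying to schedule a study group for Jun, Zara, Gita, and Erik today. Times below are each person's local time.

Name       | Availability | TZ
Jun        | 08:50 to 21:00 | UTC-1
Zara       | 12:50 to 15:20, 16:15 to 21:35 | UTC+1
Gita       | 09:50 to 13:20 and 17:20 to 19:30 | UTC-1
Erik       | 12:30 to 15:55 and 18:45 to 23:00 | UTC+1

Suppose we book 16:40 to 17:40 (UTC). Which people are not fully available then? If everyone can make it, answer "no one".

Erik, Gita

Jun in UTC: 09:50-22:00 (add 1h to convert from UTC-1).
Zara in UTC: 11:50-14:20, 15:15-20:35 (subtract 1h to convert from UTC+1).
Gita in UTC: 10:50-14:20, 18:20-20:30 (add 1h to convert from UTC-1).
Erik in UTC: 11:30-14:55, 17:45-22:00 (subtract 1h to convert from UTC+1).
Jun: free for 16:40-17:40. Zara: free for 16:40-17:40. Gita: not fully free for 16:40-17:40. Erik: not fully free for 16:40-17:40.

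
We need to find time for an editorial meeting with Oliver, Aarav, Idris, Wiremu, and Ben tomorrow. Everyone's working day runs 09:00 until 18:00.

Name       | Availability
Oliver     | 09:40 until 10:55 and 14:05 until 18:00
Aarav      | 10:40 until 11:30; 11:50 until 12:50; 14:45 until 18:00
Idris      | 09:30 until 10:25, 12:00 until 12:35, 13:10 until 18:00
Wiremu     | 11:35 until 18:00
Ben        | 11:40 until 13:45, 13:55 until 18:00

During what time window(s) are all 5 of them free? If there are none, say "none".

Oliver ∩ Aarav: 10:40-10:55, 14:45-18:00.
Oliver ∩ Aarav ∩ Idris: 14:45-18:00.
Oliver ∩ Aarav ∩ Idris ∩ Wiremu: 14:45-18:00.
Oliver ∩ Aarav ∩ Idris ∩ Wiremu ∩ Ben: 14:45-18:00.
Those are the intersection windows.

14:45-18:00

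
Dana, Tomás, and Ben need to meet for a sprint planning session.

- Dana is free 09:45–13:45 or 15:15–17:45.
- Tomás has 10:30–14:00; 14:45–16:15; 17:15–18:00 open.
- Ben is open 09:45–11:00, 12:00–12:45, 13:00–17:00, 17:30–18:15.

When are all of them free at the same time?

Dana ∩ Tomás: 10:30-13:45, 15:15-16:15, 17:15-17:45.
Dana ∩ Tomás ∩ Ben: 10:30-11:00, 12:00-12:45, 13:00-13:45, 15:15-16:15, 17:30-17:45.

10:30-11:00, 12:00-12:45, 13:00-13:45, 15:15-16:15, 17:30-17:45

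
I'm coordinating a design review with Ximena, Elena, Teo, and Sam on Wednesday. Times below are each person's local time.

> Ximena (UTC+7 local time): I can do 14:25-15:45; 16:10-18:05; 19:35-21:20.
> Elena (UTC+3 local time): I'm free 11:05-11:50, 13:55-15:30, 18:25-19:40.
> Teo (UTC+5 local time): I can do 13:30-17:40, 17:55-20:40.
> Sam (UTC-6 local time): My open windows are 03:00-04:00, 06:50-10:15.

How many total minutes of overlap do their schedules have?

Ximena in UTC: 07:25-08:45, 09:10-11:05, 12:35-14:20 (subtract 7h to convert from UTC+7).
Elena in UTC: 08:05-08:50, 10:55-12:30, 15:25-16:40 (subtract 3h to convert from UTC+3).
Teo in UTC: 08:30-12:40, 12:55-15:40 (subtract 5h to convert from UTC+5).
Sam in UTC: 09:00-10:00, 12:50-16:15 (add 6h to convert from UTC-6).
Ximena ∩ Elena: 08:05-08:45, 10:55-11:05.
Ximena ∩ Elena ∩ Teo: 08:30-08:45, 10:55-11:05.
Ximena ∩ Elena ∩ Teo ∩ Sam: ∅.
There is no time when everyone is free.
There is no common window, so the total is 0 minutes.

0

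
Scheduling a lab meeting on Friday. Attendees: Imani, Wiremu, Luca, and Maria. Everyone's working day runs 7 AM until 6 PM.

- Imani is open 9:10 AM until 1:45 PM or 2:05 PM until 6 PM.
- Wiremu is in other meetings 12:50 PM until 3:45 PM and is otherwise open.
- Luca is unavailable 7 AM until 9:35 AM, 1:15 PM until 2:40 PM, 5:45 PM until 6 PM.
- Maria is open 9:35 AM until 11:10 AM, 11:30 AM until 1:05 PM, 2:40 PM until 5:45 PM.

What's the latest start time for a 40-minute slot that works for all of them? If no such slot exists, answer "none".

17:05

Imani free: 09:10-13:45, 14:05-18:00.
Wiremu free: 07:00-12:50, 15:45-18:00 (invert busy blocks within the working day).
Luca free: 09:35-13:15, 14:40-17:45 (invert busy blocks within the working day).
Maria free: 09:35-11:10, 11:30-13:05, 14:40-17:45.
Imani ∩ Wiremu: 09:10-12:50, 15:45-18:00.
Imani ∩ Wiremu ∩ Luca: 09:35-12:50, 15:45-17:45.
Imani ∩ Wiremu ∩ Luca ∩ Maria: 09:35-11:10, 11:30-12:50, 15:45-17:45.
The last common window of at least 40 minutes is 15:45-17:45; a 40-minute meeting can start as late as 17:05 and still end by 17:45.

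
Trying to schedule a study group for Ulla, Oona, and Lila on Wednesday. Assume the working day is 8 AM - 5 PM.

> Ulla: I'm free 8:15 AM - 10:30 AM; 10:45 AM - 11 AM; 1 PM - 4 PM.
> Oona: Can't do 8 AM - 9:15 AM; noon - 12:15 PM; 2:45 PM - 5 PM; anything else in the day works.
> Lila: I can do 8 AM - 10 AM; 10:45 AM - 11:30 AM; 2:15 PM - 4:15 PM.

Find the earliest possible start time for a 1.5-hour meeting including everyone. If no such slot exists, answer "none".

none

Ulla free: 08:15-10:30, 10:45-11:00, 13:00-16:00.
Oona free: 09:15-12:00, 12:15-14:45 (invert busy blocks within the working day).
Lila free: 08:00-10:00, 10:45-11:30, 14:15-16:15.
Ulla ∩ Oona: 09:15-10:30, 10:45-11:00, 13:00-14:45.
Ulla ∩ Oona ∩ Lila: 09:15-10:00, 10:45-11:00, 14:15-14:45.
Those are the intersection windows.
No common window is at least 90 minutes long.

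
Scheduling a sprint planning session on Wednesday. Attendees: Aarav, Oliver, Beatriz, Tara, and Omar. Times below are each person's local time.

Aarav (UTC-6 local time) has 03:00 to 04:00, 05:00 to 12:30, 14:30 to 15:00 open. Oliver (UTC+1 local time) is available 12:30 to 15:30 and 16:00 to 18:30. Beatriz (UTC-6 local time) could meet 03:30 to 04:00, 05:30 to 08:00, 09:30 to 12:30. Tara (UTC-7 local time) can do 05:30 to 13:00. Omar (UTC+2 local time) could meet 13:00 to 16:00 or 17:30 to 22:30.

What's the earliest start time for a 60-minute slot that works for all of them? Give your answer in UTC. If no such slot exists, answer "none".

Aarav in UTC: 09:00-10:00, 11:00-18:30, 20:30-21:00 (add 6h to convert from UTC-6).
Oliver in UTC: 11:30-14:30, 15:00-17:30 (subtract 1h to convert from UTC+1).
Beatriz in UTC: 09:30-10:00, 11:30-14:00, 15:30-18:30 (add 6h to convert from UTC-6).
Tara in UTC: 12:30-20:00 (add 7h to convert from UTC-7).
Omar in UTC: 11:00-14:00, 15:30-20:30 (subtract 2h to convert from UTC+2).
Aarav ∩ Oliver: 11:30-14:30, 15:00-17:30.
Aarav ∩ Oliver ∩ Beatriz: 11:30-14:00, 15:30-17:30.
Aarav ∩ Oliver ∩ Beatriz ∩ Tara: 12:30-14:00, 15:30-17:30.
Aarav ∩ Oliver ∩ Beatriz ∩ Tara ∩ Omar: 12:30-14:00, 15:30-17:30.
Those are the intersection windows.
The first common window of at least 60 minutes is 12:30-14:00, so the earliest start is 12:30.

12:30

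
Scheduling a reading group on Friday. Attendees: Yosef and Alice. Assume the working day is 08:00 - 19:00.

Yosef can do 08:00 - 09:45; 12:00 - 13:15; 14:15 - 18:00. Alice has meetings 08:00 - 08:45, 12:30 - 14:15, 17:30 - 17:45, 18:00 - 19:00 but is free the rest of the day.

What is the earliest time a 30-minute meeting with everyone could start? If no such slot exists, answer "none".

Yosef free: 08:00-09:45, 12:00-13:15, 14:15-18:00.
Alice free: 08:45-12:30, 14:15-17:30, 17:45-18:00 (invert busy blocks within the working day).
Yosef ∩ Alice: 08:45-09:45, 12:00-12:30, 14:15-17:30, 17:45-18:00.
Those are the intersection windows.
The first common window of at least 30 minutes is 08:45-09:45, so the earliest start is 08:45.

08:45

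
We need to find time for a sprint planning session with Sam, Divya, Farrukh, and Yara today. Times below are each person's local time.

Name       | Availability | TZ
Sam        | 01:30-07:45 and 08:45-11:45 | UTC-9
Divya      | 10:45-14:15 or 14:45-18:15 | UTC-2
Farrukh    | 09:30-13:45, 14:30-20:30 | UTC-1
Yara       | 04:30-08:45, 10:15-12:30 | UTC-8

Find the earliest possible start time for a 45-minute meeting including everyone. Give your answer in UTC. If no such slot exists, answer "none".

Sam in UTC: 10:30-16:45, 17:45-20:45 (add 9h to convert from UTC-9).
Divya in UTC: 12:45-16:15, 16:45-20:15 (add 2h to convert from UTC-2).
Farrukh in UTC: 10:30-14:45, 15:30-21:30 (add 1h to convert from UTC-1).
Yara in UTC: 12:30-16:45, 18:15-20:30 (add 8h to convert from UTC-8).
Sam ∩ Divya: 12:45-16:15, 17:45-20:15.
Sam ∩ Divya ∩ Farrukh: 12:45-14:45, 15:30-16:15, 17:45-20:15.
Sam ∩ Divya ∩ Farrukh ∩ Yara: 12:45-14:45, 15:30-16:15, 18:15-20:15.
So the common availability across everyone is 12:45-14:45, 15:30-16:15, 18:15-20:15.
The first common window of at least 45 minutes is 12:45-14:45, so the earliest start is 12:45.

12:45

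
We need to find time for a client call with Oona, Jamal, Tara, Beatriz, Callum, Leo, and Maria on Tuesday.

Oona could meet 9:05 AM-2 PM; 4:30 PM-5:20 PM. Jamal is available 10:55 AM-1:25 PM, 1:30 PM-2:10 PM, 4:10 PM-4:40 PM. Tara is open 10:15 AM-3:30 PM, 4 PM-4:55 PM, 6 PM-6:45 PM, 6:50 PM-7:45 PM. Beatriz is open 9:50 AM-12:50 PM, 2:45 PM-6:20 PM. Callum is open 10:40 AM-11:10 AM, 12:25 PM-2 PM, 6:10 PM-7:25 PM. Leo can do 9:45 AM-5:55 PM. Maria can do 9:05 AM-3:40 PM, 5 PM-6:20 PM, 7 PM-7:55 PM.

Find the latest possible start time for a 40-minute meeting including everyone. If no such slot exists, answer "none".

none

Oona ∩ Jamal: 10:55-13:25, 13:30-14:00, 16:30-16:40.
Oona ∩ Jamal ∩ Tara: 10:55-13:25, 13:30-14:00, 16:30-16:40.
Oona ∩ Jamal ∩ Tara ∩ Beatriz: 10:55-12:50, 16:30-16:40.
Oona ∩ Jamal ∩ Tara ∩ Beatriz ∩ Callum: 10:55-11:10, 12:25-12:50.
Oona ∩ Jamal ∩ Tara ∩ Beatriz ∩ Callum ∩ Leo: 10:55-11:10, 12:25-12:50.
Oona ∩ Jamal ∩ Tara ∩ Beatriz ∩ Callum ∩ Leo ∩ Maria: 10:55-11:10, 12:25-12:50.
No common window is at least 40 minutes long.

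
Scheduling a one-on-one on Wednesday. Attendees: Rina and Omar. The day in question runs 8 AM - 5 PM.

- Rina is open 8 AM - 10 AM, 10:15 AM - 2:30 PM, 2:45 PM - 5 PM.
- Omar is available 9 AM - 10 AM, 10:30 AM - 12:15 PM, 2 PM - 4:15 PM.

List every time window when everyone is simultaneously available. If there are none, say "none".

09:00-10:00, 10:30-12:15, 14:00-14:30, 14:45-16:15

Rina ∩ Omar: 09:00-10:00, 10:30-12:15, 14:00-14:30, 14:45-16:15.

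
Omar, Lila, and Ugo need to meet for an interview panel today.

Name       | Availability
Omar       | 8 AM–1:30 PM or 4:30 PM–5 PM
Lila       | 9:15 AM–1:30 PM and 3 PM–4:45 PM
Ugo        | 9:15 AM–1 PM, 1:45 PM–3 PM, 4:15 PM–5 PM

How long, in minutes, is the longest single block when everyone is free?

225

Omar ∩ Lila: 09:15-13:30, 16:30-16:45.
Omar ∩ Lila ∩ Ugo: 09:15-13:00, 16:30-16:45.
Those are the intersection windows.
The longest is 09:15-13:00 at 225 minutes.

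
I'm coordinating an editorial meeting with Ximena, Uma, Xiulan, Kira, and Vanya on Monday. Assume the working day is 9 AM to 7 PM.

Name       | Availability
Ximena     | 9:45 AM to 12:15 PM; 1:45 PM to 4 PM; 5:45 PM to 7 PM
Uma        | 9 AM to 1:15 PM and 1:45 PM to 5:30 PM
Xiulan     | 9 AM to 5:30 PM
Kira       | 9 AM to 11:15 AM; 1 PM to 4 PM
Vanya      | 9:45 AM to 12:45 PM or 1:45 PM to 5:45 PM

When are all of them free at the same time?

09:45-11:15, 13:45-16:00

Ximena ∩ Uma: 09:45-12:15, 13:45-16:00.
Ximena ∩ Uma ∩ Xiulan: 09:45-12:15, 13:45-16:00.
Ximena ∩ Uma ∩ Xiulan ∩ Kira: 09:45-11:15, 13:45-16:00.
Ximena ∩ Uma ∩ Xiulan ∩ Kira ∩ Vanya: 09:45-11:15, 13:45-16:00.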